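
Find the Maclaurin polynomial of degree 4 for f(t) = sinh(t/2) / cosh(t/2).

-t^3/24 + t/2

Invert the denominator's series and multiply.
f(0) = 0
f′(0) = 1/2
f′′(0) = 0
f′′′(0) = -1/4
f^(4)(0) = 0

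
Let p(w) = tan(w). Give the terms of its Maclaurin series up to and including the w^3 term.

w^3/3 + w

Use the known series and substitute for the argument.
p(0) = 0
p′(0) = 1
p′′(0) = 0
p′′′(0) = 2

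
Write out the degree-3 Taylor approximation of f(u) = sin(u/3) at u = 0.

f(0) = 0
f′(0) = 1/3
f′′(0) = 0
f′′′(0) = -1/27

-u^3/162 + u/3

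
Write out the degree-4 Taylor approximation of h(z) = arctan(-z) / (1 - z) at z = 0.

Write out both Maclaurin series and multiply, keeping only the needed powers.
h(0) = 0
h′(0) = -1
h′′(0) = -2
h′′′(0) = -4
h^(4)(0) = -16

-2*z^4/3 - 2*z^3/3 - z^2 - z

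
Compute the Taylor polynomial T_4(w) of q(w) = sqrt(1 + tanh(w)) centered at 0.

17*w^4/384 - 5*w^3/48 - w^2/8 + w/2 + 1

Compose series: expand the inner function first, then feed it into the outer expansion.
q(0) = 1
q′(0) = 1/2
q′′(0) = -1/4
q′′′(0) = -5/8
q^(4)(0) = 17/16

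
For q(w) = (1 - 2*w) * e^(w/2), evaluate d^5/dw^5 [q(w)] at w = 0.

Multiply each power in the prefactor through the base expansion.
The coefficient of w^5 in the expansion is -19/3840, so q^(5)(0) = 5! * (-19/3840) = -19/32.

-19/32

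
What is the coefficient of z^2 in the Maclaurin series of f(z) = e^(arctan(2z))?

2

Let u equal the inner series; expand the outer function in u and truncate.
[z^0] = 1;  [z^1] = 2;  [z^2] = 2.
So c_2 = f′′(0)/2! = 2.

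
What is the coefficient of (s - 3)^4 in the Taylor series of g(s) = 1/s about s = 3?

1/243

c_4 = g^(4)(3)/4! = 1/243.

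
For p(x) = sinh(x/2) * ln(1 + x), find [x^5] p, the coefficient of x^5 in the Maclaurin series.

-13/96

Multiply the two series term by term and collect like powers.
p(0) = 0
p′(0) = 0
p′′(0) = 1
p′′′(0) = -3/2
p^(4)(0) = 9/2
p^(5)(0) = -65/4
The Taylor polynomial is Σ p^(k)(0)/k! · x^k.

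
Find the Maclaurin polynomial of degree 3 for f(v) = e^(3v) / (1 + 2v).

-v^3/2 + 5*v^2/2 + v + 1

Take the Cauchy product of the two expansions.
f(0) = 1
f′(0) = 1
f′′(0) = 5
f′′′(0) = -3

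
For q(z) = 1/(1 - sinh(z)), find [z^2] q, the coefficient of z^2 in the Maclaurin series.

1

Plug the Maclaurin series of the inner function into that of the outer and collect terms.
[z^0] = 1;  [z^1] = 1;  [z^2] = 1.
So c_2 = q′′(0)/2! = 1.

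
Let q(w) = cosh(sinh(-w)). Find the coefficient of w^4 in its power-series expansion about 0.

5/24

Substitute the inner expansion into the outer series and collect powers.
q(0) = 1
q′(0) = 0
q′′(0) = 1
q′′′(0) = 0
q^(4)(0) = 5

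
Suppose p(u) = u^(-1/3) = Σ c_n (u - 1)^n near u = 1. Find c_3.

-14/81

Differentiate repeatedly and evaluate at the center.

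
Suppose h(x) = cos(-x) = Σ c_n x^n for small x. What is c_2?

-1/2

h(0) = 1
h′(0) = 0
h′′(0) = -1
Dividing each by k! gives the coefficients c_0, ..., c_2.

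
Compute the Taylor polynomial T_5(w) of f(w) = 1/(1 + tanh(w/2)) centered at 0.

Compose series: expand the inner function first, then feed it into the outer expansion.
f(0) = 1
f′(0) = -1/2
f′′(0) = 1/2
f′′′(0) = -1/2
f^(4)(0) = 1/2
f^(5)(0) = -1/2
The Taylor polynomial is Σ f^(k)(0)/k! · w^k.

-w^5/240 + w^4/48 - w^3/12 + w^2/4 - w/2 + 1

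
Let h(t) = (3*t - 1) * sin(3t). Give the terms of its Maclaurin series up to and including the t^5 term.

Shift and add copies of the series according to the polynomial's terms.

-81*t^5/40 - 27*t^4/2 + 9*t^3/2 + 9*t^2 - 3*t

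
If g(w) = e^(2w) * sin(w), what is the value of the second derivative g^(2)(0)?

Take the Cauchy product of the two expansions.
The coefficient of w^2 in the expansion is 2, so g′′(0) = 2! * (2) = 4.

4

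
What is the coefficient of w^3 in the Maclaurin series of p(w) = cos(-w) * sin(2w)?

Multiply the two series term by term and collect like powers.
p(0) = 0
p′(0) = 2
p′′(0) = 0
p′′′(0) = -14
So c_3 = p′′′(0)/3! = -7/3.

-7/3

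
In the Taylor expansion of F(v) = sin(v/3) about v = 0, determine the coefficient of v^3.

-1/162

[v^0] = 0;  [v^1] = 1/3;  [v^2] = 0;  [v^3] = -1/162.
So c_3 = F′′′(0)/3! = -1/162.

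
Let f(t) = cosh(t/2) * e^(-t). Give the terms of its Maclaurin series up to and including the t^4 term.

41*t^4/384 - 7*t^3/24 + 5*t^2/8 - t + 1

Write out both Maclaurin series and multiply, keeping only the needed powers.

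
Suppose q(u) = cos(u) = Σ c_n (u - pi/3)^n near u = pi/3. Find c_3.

[(u - pi/3)^0] = 1/2;  [(u - pi/3)^1] = -sqrt(3)/2;  [(u - pi/3)^2] = -1/4;  [(u - pi/3)^3] = sqrt(3)/12.
So c_3 = q′′′(pi/3)/3! = sqrt(3)/12.

sqrt(3)/12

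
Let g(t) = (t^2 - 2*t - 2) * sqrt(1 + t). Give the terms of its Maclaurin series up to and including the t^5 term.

Multiply each power in the prefactor through the base expansion.
g(0) = -2
g′(0) = -3
g′′(0) = 1/2
g′′′(0) = 15/4
g^(4)(0) = -33/8
g^(5)(0) = 165/16
Then c_k = g^(k)(0)/k! gives each Taylor coefficient.

11*t^5/128 - 11*t^4/64 + 5*t^3/8 + t^2/4 - 3*t - 2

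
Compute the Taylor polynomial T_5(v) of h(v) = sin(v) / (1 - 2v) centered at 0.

Multiply the two series term by term and collect like powers.
[v^0] = 0;  [v^1] = 1;  [v^2] = 2;  [v^3] = 23/6;  [v^4] = 23/3;  [v^5] = 1841/120.

1841*v^5/120 + 23*v^4/3 + 23*v^3/6 + 2*v^2 + v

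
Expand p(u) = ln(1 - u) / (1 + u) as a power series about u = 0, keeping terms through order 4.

Write out both Maclaurin series and multiply, keeping only the needed powers.
p(0) = 0
p′(0) = -1
p′′(0) = 1
p′′′(0) = -5
p^(4)(0) = 14

7*u^4/12 - 5*u^3/6 + u^2/2 - u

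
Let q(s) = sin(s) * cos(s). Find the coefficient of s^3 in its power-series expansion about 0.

-2/3

Take the Cauchy product of the two expansions.
q(0) = 0
q′(0) = 1
q′′(0) = 0
q′′′(0) = -4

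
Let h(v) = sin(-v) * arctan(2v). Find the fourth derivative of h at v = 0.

Multiply the two series term by term and collect like powers.
The coefficient of v^4 in the expansion is 3, so h^(4)(0) = 4! * (3) = 72.

72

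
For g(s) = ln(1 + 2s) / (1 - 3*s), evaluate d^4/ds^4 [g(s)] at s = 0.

960

Multiply the numerator's expansion by the denominator's geometric series.
From the series, [s^4] g = 40; multiply by 4! = 24 to get 960.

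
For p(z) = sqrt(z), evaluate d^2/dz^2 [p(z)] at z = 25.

Compute the successive derivatives at the expansion point and divide by k!.
The coefficient of (z - 25)^2 in the expansion is -1/1000, so p′′(25) = 2! * (-1/1000) = -1/500.

-1/500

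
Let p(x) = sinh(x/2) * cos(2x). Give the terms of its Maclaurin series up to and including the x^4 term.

Take the Cauchy product of the two expansions.
p(0) = 0
p′(0) = 1/2
p′′(0) = 0
p′′′(0) = -47/8
p^(4)(0) = 0

-47*x^3/48 + x/2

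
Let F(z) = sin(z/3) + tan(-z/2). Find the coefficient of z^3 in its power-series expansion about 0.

-31/648

Combine the two series term by term.
[z^0] = 0;  [z^1] = -1/6;  [z^2] = 0;  [z^3] = -31/648.
So c_3 = F′′′(0)/3! = -31/648.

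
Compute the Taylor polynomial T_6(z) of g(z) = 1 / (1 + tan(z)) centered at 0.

Use the geometric series for the reciprocal, then substitute.
g(0) = 1
g′(0) = -1
g′′(0) = 2
g′′′(0) = -8
g^(4)(0) = 40
g^(5)(0) = -256
g^(6)(0) = 1952

122*z^6/45 - 32*z^5/15 + 5*z^4/3 - 4*z^3/3 + z^2 - z + 1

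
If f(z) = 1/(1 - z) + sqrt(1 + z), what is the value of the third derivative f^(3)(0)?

Combine the two series term by term.
The coefficient of z^3 in the expansion is 17/16, so f′′′(0) = 3! * (17/16) = 51/8.

51/8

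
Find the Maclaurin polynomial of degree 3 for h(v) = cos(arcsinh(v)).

1 - v^2/2

Let u equal the inner series; expand the outer function in u and truncate.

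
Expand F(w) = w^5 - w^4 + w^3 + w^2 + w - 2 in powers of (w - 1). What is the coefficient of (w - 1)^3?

7

[(w - 1)^0] = 1;  [(w - 1)^1] = 7;  [(w - 1)^2] = 8;  [(w - 1)^3] = 7.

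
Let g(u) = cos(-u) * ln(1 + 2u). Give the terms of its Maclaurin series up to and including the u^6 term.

-35*u^6/4 + 103*u^5/20 - 3*u^4 + 5*u^3/3 - 2*u^2 + 2*u

Write out both Maclaurin series and multiply, keeping only the needed powers.
g(0) = 0
g′(0) = 2
g′′(0) = -4
g′′′(0) = 10
g^(4)(0) = -72
g^(5)(0) = 618
g^(6)(0) = -6300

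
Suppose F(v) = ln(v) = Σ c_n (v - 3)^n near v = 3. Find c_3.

1/81

Use the known series and substitute for the argument.
F(3) = ln(3)
F′(3) = 1/3
F′′(3) = -1/9
F′′′(3) = 2/27
So c_3 = F′′′(3)/3! = 1/81.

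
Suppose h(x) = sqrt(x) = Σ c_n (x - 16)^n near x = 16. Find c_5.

h(16) = 4
h′(16) = 1/8
h′′(16) = -1/256
h′′′(16) = 3/8192
h^(4)(16) = -15/262144
h^(5)(16) = 105/8388608
So c_5 = h^(5)(16)/5! = 7/67108864.

7/67108864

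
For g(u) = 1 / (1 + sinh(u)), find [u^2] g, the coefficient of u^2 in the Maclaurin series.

1

Use the geometric series for the reciprocal, then substitute.
So c_2 = g′′(0)/2! = 1.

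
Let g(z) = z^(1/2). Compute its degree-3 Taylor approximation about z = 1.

(z - 1)^3/16 - (z - 1)^2/8 + (z - 1)/2 + 1

g(1) = 1
g′(1) = 1/2
g′′(1) = -1/4
g′′′(1) = 3/8
Then c_k = g^(k)(1)/k! gives each Taylor coefficient.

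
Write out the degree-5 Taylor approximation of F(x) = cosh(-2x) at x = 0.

F(0) = 1
F′(0) = 0
F′′(0) = 4
F′′′(0) = 0
F^(4)(0) = 16
F^(5)(0) = 0

2*x^4/3 + 2*x^2 + 1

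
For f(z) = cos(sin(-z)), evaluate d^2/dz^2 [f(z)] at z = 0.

-1

Let u equal the inner series; expand the outer function in u and truncate.
The coefficient of z^2 in the expansion is -1/2, so f′′(0) = 2! * (-1/2) = -1.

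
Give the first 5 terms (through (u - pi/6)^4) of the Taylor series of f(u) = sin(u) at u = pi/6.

(u - pi/6)^4/48 - sqrt(3)*(u - pi/6)^3/12 - (u - pi/6)^2/4 + sqrt(3)*(u - pi/6)/2 + 1/2

f(pi/6) = 1/2
f′(pi/6) = sqrt(3)/2
f′′(pi/6) = -1/2
f′′′(pi/6) = -sqrt(3)/2
f^(4)(pi/6) = 1/2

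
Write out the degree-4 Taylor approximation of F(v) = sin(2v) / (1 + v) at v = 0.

Take the Cauchy product of the two expansions.
[v^0] = 0;  [v^1] = 2;  [v^2] = -2;  [v^3] = 2/3;  [v^4] = -2/3.

-2*v^4/3 + 2*v^3/3 - 2*v^2 + 2*v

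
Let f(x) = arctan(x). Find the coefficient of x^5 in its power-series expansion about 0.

f(0) = 0
f′(0) = 1
f′′(0) = 0
f′′′(0) = -2
f^(4)(0) = 0
f^(5)(0) = 24
Dividing each by k! gives the coefficients c_0, ..., c_5.

1/5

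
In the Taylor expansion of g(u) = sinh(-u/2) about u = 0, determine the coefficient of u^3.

-1/48

g(0) = 0
g′(0) = -1/2
g′′(0) = 0
g′′′(0) = -1/8
The Taylor polynomial is Σ g^(k)(0)/k! · u^k.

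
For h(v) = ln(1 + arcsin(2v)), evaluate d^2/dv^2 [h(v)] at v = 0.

Let u equal the inner series; expand the outer function in u and truncate.
From the series, [v^2] h = -2; multiply by 2! = 2 to get -4.

-4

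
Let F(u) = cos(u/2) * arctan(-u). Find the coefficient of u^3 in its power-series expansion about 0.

11/24

Write out both Maclaurin series and multiply, keeping only the needed powers.
[u^0] = 0;  [u^1] = -1;  [u^2] = 0;  [u^3] = 11/24.
So c_3 = F′′′(0)/3! = 11/24.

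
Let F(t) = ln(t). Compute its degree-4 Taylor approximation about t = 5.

-(t - 5)^4/2500 + (t - 5)^3/375 - (t - 5)^2/50 + (t - 5)/5 + ln(5)

F(5) = ln(5)
F′(5) = 1/5
F′′(5) = -1/25
F′′′(5) = 2/125
F^(4)(5) = -6/625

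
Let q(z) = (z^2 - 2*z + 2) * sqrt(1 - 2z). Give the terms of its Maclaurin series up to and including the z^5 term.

Multiply each power in the prefactor through the base expansion.
q(0) = 2
q′(0) = -4
q′′(0) = 4
q′′′(0) = -6
q^(4)(0) = -18
q^(5)(0) = -120

-z^5 - 3*z^4/4 - z^3 + 2*z^2 - 4*z + 2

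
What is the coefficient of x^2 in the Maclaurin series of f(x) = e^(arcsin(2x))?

Compose series: expand the inner function first, then feed it into the outer expansion.
[x^0] = 1;  [x^1] = 2;  [x^2] = 2.
So c_2 = f′′(0)/2! = 2.

2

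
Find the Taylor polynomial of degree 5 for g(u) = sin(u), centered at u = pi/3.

(u - pi/3)^5/240 + sqrt(3)*(u - pi/3)^4/48 - (u - pi/3)^3/12 - sqrt(3)*(u - pi/3)^2/4 + (u - pi/3)/2 + sqrt(3)/2

Differentiate repeatedly and evaluate at the center.
[(u - pi/3)^0] = sqrt(3)/2;  [(u - pi/3)^1] = 1/2;  [(u - pi/3)^2] = -sqrt(3)/4;  [(u - pi/3)^3] = -1/12;  [(u - pi/3)^4] = sqrt(3)/48;  [(u - pi/3)^5] = 1/240.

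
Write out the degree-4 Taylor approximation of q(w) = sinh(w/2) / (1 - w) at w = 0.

Write out both Maclaurin series and multiply, keeping only the needed powers.
[w^0] = 0;  [w^1] = 1/2;  [w^2] = 1/2;  [w^3] = 25/48;  [w^4] = 25/48.

25*w^4/48 + 25*w^3/48 + w^2/2 + w/2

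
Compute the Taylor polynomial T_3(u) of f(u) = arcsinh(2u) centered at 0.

-4*u^3/3 + 2*u

[u^0] = 0;  [u^1] = 2;  [u^2] = 0;  [u^3] = -4/3.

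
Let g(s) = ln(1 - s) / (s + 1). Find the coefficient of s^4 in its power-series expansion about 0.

7/12

Use 1/(1 - r) = Σ r^k on the denominator, then take the Cauchy product.
[s^0] = 0;  [s^1] = -1;  [s^2] = 1/2;  [s^3] = -5/6;  [s^4] = 7/12.
So c_4 = g^(4)(0)/4! = 7/12.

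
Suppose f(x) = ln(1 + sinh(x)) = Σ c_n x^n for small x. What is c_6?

-16/45

Plug the Maclaurin series of the inner function into that of the outer and collect terms.
[x^0] = 0;  [x^1] = 1;  [x^2] = -1/2;  [x^3] = 1/2;  [x^4] = -5/12;  [x^5] = 3/8;  [x^6] = -16/45.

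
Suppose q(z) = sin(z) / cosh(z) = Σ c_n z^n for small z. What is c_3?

-2/3

Divide the numerator series by the denominator series (power-series long division).
q(0) = 0
q′(0) = 1
q′′(0) = 0
q′′′(0) = -4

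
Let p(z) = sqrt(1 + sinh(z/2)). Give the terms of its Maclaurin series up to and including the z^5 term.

Compose series: expand the inner function first, then feed it into the outer expansion.
p(0) = 1
p′(0) = 1/4
p′′(0) = -1/16
p′′′(0) = 7/64
p^(4)(0) = -31/256
p^(5)(0) = 241/1024
Dividing each by k! gives the coefficients c_0, ..., c_5.

241*z^5/122880 - 31*z^4/6144 + 7*z^3/384 - z^2/32 + z/4 + 1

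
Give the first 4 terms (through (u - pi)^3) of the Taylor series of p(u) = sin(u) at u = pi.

p(pi) = 0
p′(pi) = -1
p′′(pi) = 0
p′′′(pi) = 1

(u - pi)^3/6 - (u - pi)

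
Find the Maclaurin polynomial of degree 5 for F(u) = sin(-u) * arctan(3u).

Take the Cauchy product of the two expansions.
F(0) = 0
F′(0) = 0
F′′(0) = -6
F′′′(0) = 0
F^(4)(0) = 228
F^(5)(0) = 0

19*u^4/2 - 3*u^2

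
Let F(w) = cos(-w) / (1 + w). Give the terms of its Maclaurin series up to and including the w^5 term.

Multiply the two series term by term and collect like powers.
F(0) = 1
F′(0) = -1
F′′(0) = 1
F′′′(0) = -3
F^(4)(0) = 13
F^(5)(0) = -65

-13*w^5/24 + 13*w^4/24 - w^3/2 + w^2/2 - w + 1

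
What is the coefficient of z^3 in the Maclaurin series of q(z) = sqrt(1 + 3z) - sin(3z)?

99/16

Add the two expansions coefficient-wise.
q(0) = 1
q′(0) = -3/2
q′′(0) = -9/4
q′′′(0) = 297/8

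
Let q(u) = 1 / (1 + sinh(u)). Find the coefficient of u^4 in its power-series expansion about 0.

4/3

Write 1/(1+u) = 1 - u + u^2 - u^3 + ... and substitute the series for u.
q(0) = 1
q′(0) = -1
q′′(0) = 2
q′′′(0) = -7
q^(4)(0) = 32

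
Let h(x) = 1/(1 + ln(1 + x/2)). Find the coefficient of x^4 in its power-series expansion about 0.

11/48

Let u equal the inner series; expand the outer function in u and truncate.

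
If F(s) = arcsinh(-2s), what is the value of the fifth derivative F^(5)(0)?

-288

Use the known series and substitute for the argument.
The coefficient of s^5 in the expansion is -12/5, so F^(5)(0) = 5! * (-12/5) = -288.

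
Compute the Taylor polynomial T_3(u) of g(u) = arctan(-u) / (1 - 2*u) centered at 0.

Expand 1/(denominator) as a geometric series and multiply by the numerator's series.
g(0) = 0
g′(0) = -1
g′′(0) = -4
g′′′(0) = -22
The Taylor polynomial is Σ g^(k)(0)/k! · u^k.

-11*u^3/3 - 2*u^2 - u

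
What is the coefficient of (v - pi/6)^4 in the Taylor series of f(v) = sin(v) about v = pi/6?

1/48

f(pi/6) = 1/2
f′(pi/6) = sqrt(3)/2
f′′(pi/6) = -1/2
f′′′(pi/6) = -sqrt(3)/2
f^(4)(pi/6) = 1/2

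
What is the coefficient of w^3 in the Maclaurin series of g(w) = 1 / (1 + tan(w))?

-4/3

Write 1/(1+u) = 1 - u + u^2 - u^3 + ... and substitute the series for u.
[w^0] = 1;  [w^1] = -1;  [w^2] = 1;  [w^3] = -4/3.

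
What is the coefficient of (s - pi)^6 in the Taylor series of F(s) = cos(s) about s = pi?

1/720

Compute the successive derivatives at the expansion point and divide by k!.
So c_6 = F^(6)(pi)/6! = 1/720.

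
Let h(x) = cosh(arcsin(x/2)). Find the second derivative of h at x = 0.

Let u equal the inner series; expand the outer function in u and truncate.
The coefficient of x^2 in the expansion is 1/8, so h′′(0) = 2! * (1/8) = 1/4.

1/4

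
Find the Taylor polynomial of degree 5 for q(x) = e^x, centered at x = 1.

q(1) = e
q′(1) = e
q′′(1) = e
q′′′(1) = e
q^(4)(1) = e
q^(5)(1) = e

e*(x - 1)^5/120 + e*(x - 1)^4/24 + e*(x - 1)^3/6 + e*(x - 1)^2/2 + e*(x - 1) + e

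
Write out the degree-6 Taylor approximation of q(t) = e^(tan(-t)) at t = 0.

59*t^6/240 - 37*t^5/120 + 3*t^4/8 - t^3/2 + t^2/2 - t + 1

Substitute the inner expansion into the outer series and collect powers.
[t^0] = 1;  [t^1] = -1;  [t^2] = 1/2;  [t^3] = -1/2;  [t^4] = 3/8;  [t^5] = -37/120;  [t^6] = 59/240.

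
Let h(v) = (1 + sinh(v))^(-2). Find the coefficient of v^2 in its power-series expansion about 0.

Let u equal the inner series; expand the outer function in u and truncate.
So c_2 = h′′(0)/2! = 3.

3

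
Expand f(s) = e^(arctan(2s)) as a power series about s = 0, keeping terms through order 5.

4*s^5/3 - 14*s^4/3 - 4*s^3/3 + 2*s^2 + 2*s + 1

Plug the Maclaurin series of the inner function into that of the outer and collect terms.
f(0) = 1
f′(0) = 2
f′′(0) = 4
f′′′(0) = -8
f^(4)(0) = -112
f^(5)(0) = 160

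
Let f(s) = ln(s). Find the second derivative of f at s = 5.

The coefficient of (s - 5)^2 in the expansion is -1/50, so f′′(5) = 2! * (-1/50) = -1/25.

-1/25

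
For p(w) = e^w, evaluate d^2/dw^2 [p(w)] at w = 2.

From the series, [(w - 2)^2] p = e^(2)/2; multiply by 2! = 2 to get e^(2).

e^(2)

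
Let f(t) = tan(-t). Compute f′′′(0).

-2

From the series, [t^3] f = -1/3; multiply by 3! = 6 to get -2.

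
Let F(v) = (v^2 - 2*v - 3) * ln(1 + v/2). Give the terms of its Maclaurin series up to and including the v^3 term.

5*v^3/8 - 5*v^2/8 - 3*v/2

Distribute the polynomial across the series and collect like powers.
F(0) = 0
F′(0) = -3/2
F′′(0) = -5/4
F′′′(0) = 15/4
Dividing each by k! gives the coefficients c_0, ..., c_3.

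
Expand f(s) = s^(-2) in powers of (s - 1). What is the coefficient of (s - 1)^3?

-4

Differentiate repeatedly and evaluate at the center.
f(1) = 1
f′(1) = -2
f′′(1) = 6
f′′′(1) = -24
So c_3 = f′′′(1)/3! = -4.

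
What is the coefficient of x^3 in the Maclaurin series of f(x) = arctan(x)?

f(0) = 0
f′(0) = 1
f′′(0) = 0
f′′′(0) = -2
So c_3 = f′′′(0)/3! = -1/3.

-1/3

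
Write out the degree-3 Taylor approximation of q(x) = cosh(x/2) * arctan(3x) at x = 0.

-69*x^3/8 + 3*x

Multiply the two series term by term and collect like powers.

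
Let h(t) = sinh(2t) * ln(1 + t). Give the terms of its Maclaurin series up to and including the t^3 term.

Write out both Maclaurin series and multiply, keeping only the needed powers.
h(0) = 0
h′(0) = 0
h′′(0) = 4
h′′′(0) = -6
Then c_k = h^(k)(0)/k! gives each Taylor coefficient.

-t^3 + 2*t^2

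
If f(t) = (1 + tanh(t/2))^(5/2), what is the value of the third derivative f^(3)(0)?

-25/64

Compose series: expand the inner function first, then feed it into the outer expansion.
The coefficient of t^3 in the expansion is -25/384, so f′′′(0) = 3! * (-25/384) = -25/64.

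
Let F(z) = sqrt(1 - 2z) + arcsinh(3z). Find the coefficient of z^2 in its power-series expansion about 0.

-1/2

Add the two expansions coefficient-wise.
F(0) = 1
F′(0) = 2
F′′(0) = -1
The Taylor polynomial is Σ F^(k)(0)/k! · z^k.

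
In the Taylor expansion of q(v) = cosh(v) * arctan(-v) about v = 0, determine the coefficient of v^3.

-1/6

Expand each factor separately, then convolve coefficients.
q(0) = 0
q′(0) = -1
q′′(0) = 0
q′′′(0) = -1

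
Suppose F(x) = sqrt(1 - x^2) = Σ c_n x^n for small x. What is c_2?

Compute the successive derivatives at the expansion point and divide by k!.
F(0) = 1
F′(0) = 0
F′′(0) = -1
Then c_k = F^(k)(0)/k! gives each Taylor coefficient.

-1/2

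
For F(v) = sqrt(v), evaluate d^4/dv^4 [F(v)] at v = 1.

-15/16

Differentiate repeatedly and evaluate at the center.
The coefficient of (v - 1)^4 in the expansion is -5/128, so F^(4)(1) = 4! * (-5/128) = -15/16.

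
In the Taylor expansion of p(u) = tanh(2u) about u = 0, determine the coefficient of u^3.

p(0) = 0
p′(0) = 2
p′′(0) = 0
p′′′(0) = -16
So c_3 = p′′′(0)/3! = -8/3.

-8/3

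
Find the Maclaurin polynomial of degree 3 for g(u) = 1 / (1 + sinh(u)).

Expand as Σ (-1)^k u^k with u equal to the inner function's series.
g(0) = 1
g′(0) = -1
g′′(0) = 2
g′′′(0) = -7

-7*u^3/6 + u^2 - u + 1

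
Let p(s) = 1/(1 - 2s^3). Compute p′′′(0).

12

The coefficient of s^3 in the expansion is 2, so p′′′(0) = 3! * (2) = 12.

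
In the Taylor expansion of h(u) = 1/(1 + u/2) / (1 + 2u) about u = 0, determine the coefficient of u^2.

Take the Cauchy product of the two expansions.
So c_2 = h′′(0)/2! = 21/4.

21/4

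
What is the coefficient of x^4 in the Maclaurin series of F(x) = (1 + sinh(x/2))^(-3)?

17/16

Let u equal the inner series; expand the outer function in u and truncate.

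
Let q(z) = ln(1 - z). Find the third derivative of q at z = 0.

-2

The coefficient of z^3 in the expansion is -1/3, so q′′′(0) = 3! * (-1/3) = -2.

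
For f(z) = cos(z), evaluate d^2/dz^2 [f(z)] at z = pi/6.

The coefficient of (z - pi/6)^2 in the expansion is -sqrt(3)/4, so f′′(pi/6) = 2! * (-sqrt(3)/4) = -sqrt(3)/2.

-sqrt(3)/2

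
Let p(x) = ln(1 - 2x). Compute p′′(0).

-4

Compute the successive derivatives at the expansion point and divide by k!.
From the series, [x^2] p = -2; multiply by 2! = 2 to get -4.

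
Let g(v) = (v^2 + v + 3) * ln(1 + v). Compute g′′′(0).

9

Shift and add copies of the series according to the polynomial's terms.
From the series, [v^3] g = 3/2; multiply by 3! = 6 to get 9.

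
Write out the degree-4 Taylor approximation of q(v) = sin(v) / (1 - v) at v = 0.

Multiply the numerator's expansion by the denominator's geometric series.
[v^0] = 0;  [v^1] = 1;  [v^2] = 1;  [v^3] = 5/6;  [v^4] = 5/6.

5*v^4/6 + 5*v^3/6 + v^2 + v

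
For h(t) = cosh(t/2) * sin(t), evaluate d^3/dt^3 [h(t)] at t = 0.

Take the Cauchy product of the two expansions.
From the series, [t^3] h = -1/24; multiply by 3! = 6 to get -1/4.

-1/4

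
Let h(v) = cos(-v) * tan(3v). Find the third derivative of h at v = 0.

Multiply the two series term by term and collect like powers.
The coefficient of v^3 in the expansion is 15/2, so h′′′(0) = 3! * (15/2) = 45.

45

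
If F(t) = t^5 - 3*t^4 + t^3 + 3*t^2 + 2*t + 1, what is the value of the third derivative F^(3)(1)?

-6

Use the known series and substitute for the argument.
The coefficient of (t - 1)^3 in the expansion is -1, so F′′′(1) = 3! * (-1) = -6.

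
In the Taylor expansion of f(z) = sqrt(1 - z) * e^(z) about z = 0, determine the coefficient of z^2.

Multiply the two series term by term and collect like powers.
So c_2 = f′′(0)/2! = -1/8.

-1/8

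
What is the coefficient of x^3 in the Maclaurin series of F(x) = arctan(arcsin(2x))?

-4/3

Substitute the inner expansion into the outer series and collect powers.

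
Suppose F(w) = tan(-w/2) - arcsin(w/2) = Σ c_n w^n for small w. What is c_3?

-1/16

Expand each term separately and add.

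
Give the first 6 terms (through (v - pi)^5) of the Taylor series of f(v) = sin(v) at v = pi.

f(pi) = 0
f′(pi) = -1
f′′(pi) = 0
f′′′(pi) = 1
f^(4)(pi) = 0
f^(5)(pi) = -1

-(v - pi)^5/120 + (v - pi)^3/6 - (v - pi)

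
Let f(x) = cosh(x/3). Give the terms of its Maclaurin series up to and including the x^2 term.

x^2/18 + 1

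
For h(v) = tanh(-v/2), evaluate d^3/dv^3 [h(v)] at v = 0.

Use the known series and substitute for the argument.
The coefficient of v^3 in the expansion is 1/24, so h′′′(0) = 3! * (1/24) = 1/4.

1/4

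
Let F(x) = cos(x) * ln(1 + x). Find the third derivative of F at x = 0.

Take the Cauchy product of the two expansions.
The coefficient of x^3 in the expansion is -1/6, so F′′′(0) = 3! * (-1/6) = -1.

-1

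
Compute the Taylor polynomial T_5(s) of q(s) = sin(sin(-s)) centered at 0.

-s^5/10 + s^3/3 - s

Plug the Maclaurin series of the inner function into that of the outer and collect terms.
q(0) = 0
q′(0) = -1
q′′(0) = 0
q′′′(0) = 2
q^(4)(0) = 0
q^(5)(0) = -12
Dividing each by k! gives the coefficients c_0, ..., c_5.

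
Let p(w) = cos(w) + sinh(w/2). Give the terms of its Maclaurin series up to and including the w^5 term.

w^5/3840 + w^4/24 + w^3/48 - w^2/2 + w/2 + 1

Combine the two series term by term.
p(0) = 1
p′(0) = 1/2
p′′(0) = -1
p′′′(0) = 1/8
p^(4)(0) = 1
p^(5)(0) = 1/32
Then c_k = p^(k)(0)/k! gives each Taylor coefficient.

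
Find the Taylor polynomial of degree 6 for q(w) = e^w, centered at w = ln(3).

[(w - ln(3))^0] = 3;  [(w - ln(3))^1] = 3;  [(w - ln(3))^2] = 3/2;  [(w - ln(3))^3] = 1/2;  [(w - ln(3))^4] = 1/8;  [(w - ln(3))^5] = 1/40;  [(w - ln(3))^6] = 1/240.

(w - ln(3))^6/240 + (w - ln(3))^5/40 + (w - ln(3))^4/8 + (w - ln(3))^3/2 + 3*(w - ln(3))^2/2 + 3*(w - ln(3)) + 3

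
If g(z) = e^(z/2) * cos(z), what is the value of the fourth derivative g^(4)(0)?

-7/16

Multiply the two series term by term and collect like powers.
The coefficient of z^4 in the expansion is -7/384, so g^(4)(0) = 4! * (-7/384) = -7/16.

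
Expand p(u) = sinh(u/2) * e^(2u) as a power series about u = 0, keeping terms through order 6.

Multiply the two series term by term and collect like powers.
p(0) = 0
p′(0) = 1/2
p′′(0) = 2
p′′′(0) = 49/8
p^(4)(0) = 17
p^(5)(0) = 1441/32
p^(6)(0) = 931/8
Then c_k = p^(k)(0)/k! gives each Taylor coefficient.

931*u^6/5760 + 1441*u^5/3840 + 17*u^4/24 + 49*u^3/48 + u^2 + u/2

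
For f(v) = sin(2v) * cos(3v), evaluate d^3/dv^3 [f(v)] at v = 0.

-62

Multiply the two series term by term and collect like powers.
From the series, [v^3] f = -31/3; multiply by 3! = 6 to get -62.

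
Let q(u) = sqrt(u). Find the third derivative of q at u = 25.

3/25000

From the series, [(u - 25)^3] q = 1/50000; multiply by 3! = 6 to get 3/25000.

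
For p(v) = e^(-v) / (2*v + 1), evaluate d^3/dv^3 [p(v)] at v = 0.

-79

Use 1/(1 - r) = Σ r^k on the denominator, then take the Cauchy product.
The coefficient of v^3 in the expansion is -79/6, so p′′′(0) = 3! * (-79/6) = -79.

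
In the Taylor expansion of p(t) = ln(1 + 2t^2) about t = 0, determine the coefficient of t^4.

-2

Use the known series and substitute for the argument.
p(0) = 0
p′(0) = 0
p′′(0) = 4
p′′′(0) = 0
p^(4)(0) = -48
Dividing each by k! gives the coefficients c_0, ..., c_4.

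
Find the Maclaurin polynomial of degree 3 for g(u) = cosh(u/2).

Differentiate repeatedly and evaluate at the center.
[u^0] = 1;  [u^1] = 0;  [u^2] = 1/8;  [u^3] = 0.

u^2/8 + 1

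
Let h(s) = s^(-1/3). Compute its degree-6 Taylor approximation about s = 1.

728*(s - 1)^6/6561 - 91*(s - 1)^5/729 + 35*(s - 1)^4/243 - 14*(s - 1)^3/81 + 2*(s - 1)^2/9 - (s - 1)/3 + 1

h(1) = 1
h′(1) = -1/3
h′′(1) = 4/9
h′′′(1) = -28/27
h^(4)(1) = 280/81
h^(5)(1) = -3640/243
h^(6)(1) = 58240/729
Dividing each by k! gives the coefficients c_0, ..., c_6.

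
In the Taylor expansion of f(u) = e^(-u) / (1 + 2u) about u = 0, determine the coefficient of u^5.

-6331/120

Take the Cauchy product of the two expansions.
[u^0] = 1;  [u^1] = -3;  [u^2] = 13/2;  [u^3] = -79/6;  [u^4] = 211/8;  [u^5] = -6331/120.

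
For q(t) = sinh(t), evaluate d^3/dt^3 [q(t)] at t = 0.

1

The coefficient of t^3 in the expansion is 1/6, so q′′′(0) = 3! * (1/6) = 1.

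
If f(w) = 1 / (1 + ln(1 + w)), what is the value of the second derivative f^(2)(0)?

Use the geometric series for the reciprocal, then substitute.
The coefficient of w^2 in the expansion is 3/2, so f′′(0) = 2! * (3/2) = 3.

3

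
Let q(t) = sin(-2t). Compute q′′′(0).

The coefficient of t^3 in the expansion is 4/3, so q′′′(0) = 3! * (4/3) = 8.

8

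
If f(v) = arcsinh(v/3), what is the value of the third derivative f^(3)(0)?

From the series, [v^3] f = -1/162; multiply by 3! = 6 to get -1/27.

-1/27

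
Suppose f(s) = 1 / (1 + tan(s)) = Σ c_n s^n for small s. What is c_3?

Write 1/(1+u) = 1 - u + u^2 - u^3 + ... and substitute the series for u.
So c_3 = f′′′(0)/3! = -4/3.

-4/3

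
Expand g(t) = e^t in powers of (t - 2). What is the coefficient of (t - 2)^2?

e^(2)/2

Use the known series and substitute for the argument.
g(2) = e^(2)
g′(2) = e^(2)
g′′(2) = e^(2)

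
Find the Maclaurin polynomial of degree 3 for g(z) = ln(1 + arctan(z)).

-z^2/2 + z

Compose series: expand the inner function first, then feed it into the outer expansion.
[z^0] = 0;  [z^1] = 1;  [z^2] = -1/2;  [z^3] = 0.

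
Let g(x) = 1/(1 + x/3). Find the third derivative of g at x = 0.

-2/9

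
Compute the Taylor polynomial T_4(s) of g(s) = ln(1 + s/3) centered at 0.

g(0) = 0
g′(0) = 1/3
g′′(0) = -1/9
g′′′(0) = 2/27
g^(4)(0) = -2/27

-s^4/324 + s^3/81 - s^2/18 + s/3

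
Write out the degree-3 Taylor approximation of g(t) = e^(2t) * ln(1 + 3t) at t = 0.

6*t^3 + 3*t^2/2 + 3*t

Multiply the two series term by term and collect like powers.
[t^0] = 0;  [t^1] = 3;  [t^2] = 3/2;  [t^3] = 6.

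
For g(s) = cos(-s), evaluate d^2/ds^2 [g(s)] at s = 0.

-1

Apply the Taylor formula c_k = f^(k)(a)/k!.
The coefficient of s^2 in the expansion is -1/2, so g′′(0) = 2! * (-1/2) = -1.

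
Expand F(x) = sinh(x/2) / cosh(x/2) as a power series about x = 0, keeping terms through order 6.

Write the quotient as an unknown series and match coefficients against numerator = denominator · series.
F(0) = 0
F′(0) = 1/2
F′′(0) = 0
F′′′(0) = -1/4
F^(4)(0) = 0
F^(5)(0) = 1/2
F^(6)(0) = 0
The Taylor polynomial is Σ F^(k)(0)/k! · x^k.

x^5/240 - x^3/24 + x/2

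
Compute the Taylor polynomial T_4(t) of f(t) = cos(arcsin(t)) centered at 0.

-t^4/8 - t^2/2 + 1

Substitute the inner expansion into the outer series and collect powers.
f(0) = 1
f′(0) = 0
f′′(0) = -1
f′′′(0) = 0
f^(4)(0) = -3
Then c_k = f^(k)(0)/k! gives each Taylor coefficient.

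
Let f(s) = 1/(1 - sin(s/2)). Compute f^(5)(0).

61/32

Let u equal the inner series; expand the outer function in u and truncate.
The coefficient of s^5 in the expansion is 61/3840, so f^(5)(0) = 5! * (61/3840) = 61/32.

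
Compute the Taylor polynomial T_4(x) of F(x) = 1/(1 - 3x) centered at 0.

F(0) = 1
F′(0) = 3
F′′(0) = 18
F′′′(0) = 162
F^(4)(0) = 1944
Then c_k = F^(k)(0)/k! gives each Taylor coefficient.

81*x^4 + 27*x^3 + 9*x^2 + 3*x + 1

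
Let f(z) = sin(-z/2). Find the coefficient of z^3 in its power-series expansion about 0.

1/48

[z^0] = 0;  [z^1] = -1/2;  [z^2] = 0;  [z^3] = 1/48.
So c_3 = f′′′(0)/3! = 1/48.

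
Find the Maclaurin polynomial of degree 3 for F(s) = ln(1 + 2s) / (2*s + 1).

44*s^3/3 - 6*s^2 + 2*s

Use 1/(1 - r) = Σ r^k on the denominator, then take the Cauchy product.
F(0) = 0
F′(0) = 2
F′′(0) = -12
F′′′(0) = 88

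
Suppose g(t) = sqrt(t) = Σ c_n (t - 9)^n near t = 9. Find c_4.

g(9) = 3
g′(9) = 1/6
g′′(9) = -1/108
g′′′(9) = 1/648
g^(4)(9) = -5/11664
So c_4 = g^(4)(9)/4! = -5/279936.

-5/279936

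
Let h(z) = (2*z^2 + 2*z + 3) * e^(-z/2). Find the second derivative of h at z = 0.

Multiply each power in the prefactor through the base expansion.
From the series, [z^2] h = 11/8; multiply by 2! = 2 to get 11/4.

11/4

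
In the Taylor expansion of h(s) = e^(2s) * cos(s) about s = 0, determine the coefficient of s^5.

Write out both Maclaurin series and multiply, keeping only the needed powers.

-19/60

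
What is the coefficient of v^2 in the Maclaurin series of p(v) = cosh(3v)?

9/2

p(0) = 1
p′(0) = 0
p′′(0) = 9
So c_2 = p′′(0)/2! = 9/2.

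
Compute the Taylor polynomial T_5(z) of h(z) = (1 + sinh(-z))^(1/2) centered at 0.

-241*z^5/3840 - 31*z^4/384 - 7*z^3/48 - z^2/8 - z/2 + 1

Let u equal the inner series; expand the outer function in u and truncate.
h(0) = 1
h′(0) = -1/2
h′′(0) = -1/4
h′′′(0) = -7/8
h^(4)(0) = -31/16
h^(5)(0) = -241/32
The Taylor polynomial is Σ h^(k)(0)/k! · z^k.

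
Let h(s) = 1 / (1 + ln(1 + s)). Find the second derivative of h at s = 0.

3

Expand as Σ (-1)^k u^k with u equal to the inner function's series.
The coefficient of s^2 in the expansion is 3/2, so h′′(0) = 2! * (3/2) = 3.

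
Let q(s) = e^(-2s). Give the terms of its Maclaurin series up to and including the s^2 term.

2*s^2 - 2*s + 1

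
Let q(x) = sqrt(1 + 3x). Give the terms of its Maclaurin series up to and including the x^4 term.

-405*x^4/128 + 27*x^3/16 - 9*x^2/8 + 3*x/2 + 1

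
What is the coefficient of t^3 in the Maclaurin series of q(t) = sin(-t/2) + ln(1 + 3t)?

433/48

Expand each term separately and add.
[t^0] = 0;  [t^1] = 5/2;  [t^2] = -9/2;  [t^3] = 433/48.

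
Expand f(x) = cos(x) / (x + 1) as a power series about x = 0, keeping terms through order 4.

13*x^4/24 - x^3/2 + x^2/2 - x + 1

Expand 1/(denominator) as a geometric series and multiply by the numerator's series.
f(0) = 1
f′(0) = -1
f′′(0) = 1
f′′′(0) = -3
f^(4)(0) = 13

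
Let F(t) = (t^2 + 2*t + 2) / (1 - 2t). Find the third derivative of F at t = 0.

156

Shift and add copies of the series according to the polynomial's terms.
From the series, [t^3] F = 26; multiply by 3! = 6 to get 156.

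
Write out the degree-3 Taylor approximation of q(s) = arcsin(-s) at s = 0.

-s^3/6 - s

Compute the successive derivatives at the expansion point and divide by k!.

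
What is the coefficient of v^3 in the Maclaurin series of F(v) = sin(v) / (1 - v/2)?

1/12

Expand each factor separately, then convolve coefficients.
So c_3 = F′′′(0)/3! = 1/12.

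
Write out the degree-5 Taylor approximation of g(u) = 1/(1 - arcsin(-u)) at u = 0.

-63*u^5/40 + 4*u^4/3 - 7*u^3/6 + u^2 - u + 1

Plug the Maclaurin series of the inner function into that of the outer and collect terms.
g(0) = 1
g′(0) = -1
g′′(0) = 2
g′′′(0) = -7
g^(4)(0) = 32
g^(5)(0) = -189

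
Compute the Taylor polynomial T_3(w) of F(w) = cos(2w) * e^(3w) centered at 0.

-3*w^3/2 + 5*w^2/2 + 3*w + 1

Write out both Maclaurin series and multiply, keeping only the needed powers.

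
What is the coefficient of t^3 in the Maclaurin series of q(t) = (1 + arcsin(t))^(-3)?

Substitute the inner expansion into the outer series and collect powers.
[t^0] = 1;  [t^1] = -3;  [t^2] = 6;  [t^3] = -21/2.

-21/2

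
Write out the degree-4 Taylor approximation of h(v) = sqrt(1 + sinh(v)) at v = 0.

-31*v^4/384 + 7*v^3/48 - v^2/8 + v/2 + 1

Plug the Maclaurin series of the inner function into that of the outer and collect terms.
h(0) = 1
h′(0) = 1/2
h′′(0) = -1/4
h′′′(0) = 7/8
h^(4)(0) = -31/16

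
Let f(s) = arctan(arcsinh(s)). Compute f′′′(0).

Plug the Maclaurin series of the inner function into that of the outer and collect terms.
From the series, [s^3] f = -1/2; multiply by 3! = 6 to get -3.

-3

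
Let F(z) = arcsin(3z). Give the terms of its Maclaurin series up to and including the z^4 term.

Apply the Taylor formula c_k = f^(k)(a)/k!.

9*z^3/2 + 3*z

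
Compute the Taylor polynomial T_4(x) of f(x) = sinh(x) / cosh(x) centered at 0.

Write the quotient as an unknown series and match coefficients against numerator = denominator · series.
[x^0] = 0;  [x^1] = 1;  [x^2] = 0;  [x^3] = -1/3;  [x^4] = 0.

-x^3/3 + x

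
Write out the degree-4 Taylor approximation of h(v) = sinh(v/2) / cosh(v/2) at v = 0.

Write the quotient as an unknown series and match coefficients against numerator = denominator · series.
h(0) = 0
h′(0) = 1/2
h′′(0) = 0
h′′′(0) = -1/4
h^(4)(0) = 0

-v^3/24 + v/2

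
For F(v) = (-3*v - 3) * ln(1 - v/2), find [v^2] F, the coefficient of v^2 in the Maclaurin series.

15/8

Distribute the polynomial across the series and collect like powers.
F(0) = 0
F′(0) = 3/2
F′′(0) = 15/4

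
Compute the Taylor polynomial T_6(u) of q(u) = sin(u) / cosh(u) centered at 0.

Divide the numerator series by the denominator series (power-series long division).
q(0) = 0
q′(0) = 1
q′′(0) = 0
q′′′(0) = -4
q^(4)(0) = 0
q^(5)(0) = 36
q^(6)(0) = 0
The Taylor polynomial is Σ q^(k)(0)/k! · u^k.

3*u^5/10 - 2*u^3/3 + u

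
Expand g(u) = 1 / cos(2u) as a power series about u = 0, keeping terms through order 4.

Write the quotient as an unknown series and match coefficients against numerator = denominator · series.
[u^0] = 1;  [u^1] = 0;  [u^2] = 2;  [u^3] = 0;  [u^4] = 10/3.

10*u^4/3 + 2*u^2 + 1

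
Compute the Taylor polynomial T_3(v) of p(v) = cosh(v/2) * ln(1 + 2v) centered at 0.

35*v^3/12 - 2*v^2 + 2*v

Multiply the two series term by term and collect like powers.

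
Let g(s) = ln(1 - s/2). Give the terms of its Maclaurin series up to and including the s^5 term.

Differentiate repeatedly and evaluate at the center.
[s^0] = 0;  [s^1] = -1/2;  [s^2] = -1/8;  [s^3] = -1/24;  [s^4] = -1/64;  [s^5] = -1/160.

-s^5/160 - s^4/64 - s^3/24 - s^2/8 - s/2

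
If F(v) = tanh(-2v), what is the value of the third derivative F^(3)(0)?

16

Compute the successive derivatives at the expansion point and divide by k!.
The coefficient of v^3 in the expansion is 8/3, so F′′′(0) = 3! * (8/3) = 16.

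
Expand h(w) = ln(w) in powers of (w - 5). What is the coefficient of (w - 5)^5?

Compute the successive derivatives at the expansion point and divide by k!.
h(5) = ln(5)
h′(5) = 1/5
h′′(5) = -1/25
h′′′(5) = 2/125
h^(4)(5) = -6/625
h^(5)(5) = 24/3125
Dividing each by k! gives the coefficients c_0, ..., c_5.

1/15625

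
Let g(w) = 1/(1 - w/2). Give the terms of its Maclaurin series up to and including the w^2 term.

w^2/4 + w/2 + 1

[w^0] = 1;  [w^1] = 1/2;  [w^2] = 1/4.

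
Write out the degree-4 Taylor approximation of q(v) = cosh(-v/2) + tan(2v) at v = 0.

Expand each term separately and add.
q(0) = 1
q′(0) = 2
q′′(0) = 1/4
q′′′(0) = 16
q^(4)(0) = 1/16

v^4/384 + 8*v^3/3 + v^2/8 + 2*v + 1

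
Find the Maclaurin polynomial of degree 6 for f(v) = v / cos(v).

5*v^5/24 + v^3/2 + v

Invert the denominator's series and multiply.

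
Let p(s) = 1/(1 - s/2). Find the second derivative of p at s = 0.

1/2

Compute the successive derivatives at the expansion point and divide by k!.
The coefficient of s^2 in the expansion is 1/4, so p′′(0) = 2! * (1/4) = 1/2.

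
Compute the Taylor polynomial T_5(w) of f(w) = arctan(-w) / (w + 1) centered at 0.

Use 1/(1 - r) = Σ r^k on the denominator, then take the Cauchy product.
f(0) = 0
f′(0) = -1
f′′(0) = 2
f′′′(0) = -4
f^(4)(0) = 16
f^(5)(0) = -104

-13*w^5/15 + 2*w^4/3 - 2*w^3/3 + w^2 - w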